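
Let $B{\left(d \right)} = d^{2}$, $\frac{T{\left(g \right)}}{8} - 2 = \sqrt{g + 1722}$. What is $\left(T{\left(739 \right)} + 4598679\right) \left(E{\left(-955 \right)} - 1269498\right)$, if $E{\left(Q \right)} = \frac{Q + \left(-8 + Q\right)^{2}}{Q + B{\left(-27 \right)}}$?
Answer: $- \frac{661828001592295}{113} - \frac{1151331848 \sqrt{2461}}{113} \approx -5.8574 \cdot 10^{12}$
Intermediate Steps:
$T{\left(g \right)} = 16 + 8 \sqrt{1722 + g}$ ($T{\left(g \right)} = 16 + 8 \sqrt{g + 1722} = 16 + 8 \sqrt{1722 + g}$)
$E{\left(Q \right)} = \frac{Q + \left(-8 + Q\right)^{2}}{729 + Q}$ ($E{\left(Q \right)} = \frac{Q + \left(-8 + Q\right)^{2}}{Q + \left(-27\right)^{2}} = \frac{Q + \left(-8 + Q\right)^{2}}{Q + 729} = \frac{Q + \left(-8 + Q\right)^{2}}{729 + Q}$)
$\left(T{\left(739 \right)} + 4598679\right) \left(E{\left(-955 \right)} - 1269498\right) = \left(\left(16 + 8 \sqrt{1722 + 739}\right) + 4598679\right) \left(\frac{-955 + \left(-8 - 955\right)^{2}}{729 - 955} - 1269498\right) = \left(\left(16 + 8 \sqrt{2461}\right) + 4598679\right) \left(\frac{-955 + \left(-963\right)^{2}}{-226} - 1269498\right) = \left(4598695 + 8 \sqrt{2461}\right) \left(- \frac{-955 + 927369}{226} - 1269498\right) = \left(4598695 + 8 \sqrt{2461}\right) \left(\left(- \frac{1}{226}\right) 926414 - 1269498\right) = \left(4598695 + 8 \sqrt{2461}\right) \left(- \frac{463207}{113} - 1269498\right) = \left(4598695 + 8 \sqrt{2461}\right) \left(- \frac{143916481}{113}\right) = - \frac{661828001592295}{113} - \frac{1151331848 \sqrt{2461}}{113}$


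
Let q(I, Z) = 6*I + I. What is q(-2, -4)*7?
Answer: -98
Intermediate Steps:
q(I, Z) = 7*I
q(-2, -4)*7 = (7*(-2))*7 = -14*7 = -98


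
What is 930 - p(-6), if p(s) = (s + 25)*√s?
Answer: 930 - 19*I*√6 ≈ 930.0 - 46.54*I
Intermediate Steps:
p(s) = √s*(25 + s) (p(s) = (25 + s)*√s = √s*(25 + s))
930 - p(-6) = 930 - √(-6)*(25 - 6) = 930 - I*√6*19 = 930 - 19*I*√6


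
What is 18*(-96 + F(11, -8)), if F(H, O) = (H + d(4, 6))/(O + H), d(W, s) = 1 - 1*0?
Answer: -1656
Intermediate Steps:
d(W, s) = 1 (d(W, s) = 1 + 0 = 1)
F(H, O) = (1 + H)/(H + O) (F(H, O) = (H + 1)/(O + H) = (1 + H)/(H + O))
18*(-96 + F(11, -8)) = 18*(-96 + (1 + 11)/(11 - 8)) = 18*(-96 + 12/3) = 18*(-96 + (⅓)*12) = 18*(-96 + 4) = 18*(-92) = -1656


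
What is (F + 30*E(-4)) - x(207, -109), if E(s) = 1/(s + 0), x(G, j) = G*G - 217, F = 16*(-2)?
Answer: -85343/2 ≈ -42672.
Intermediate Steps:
F = -32
x(G, j) = -217 + G² (x(G, j) = G² - 217 = -217 + G²)
E(s) = 1/s
(F + 30*E(-4)) - x(207, -109) = (-32 + 30/(-4)) - (-217 + 207²) = (-32 + 30*(-¼)) - (-217 + 42849) = (-32 - 15/2) - 1*42632 = -79/2 - 42632 = -85343/2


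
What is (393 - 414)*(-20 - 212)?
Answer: 4872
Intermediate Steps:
(393 - 414)*(-20 - 212) = -21*(-232) = 4872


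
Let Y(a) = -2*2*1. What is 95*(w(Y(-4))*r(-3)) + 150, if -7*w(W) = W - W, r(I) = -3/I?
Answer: 150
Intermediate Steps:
Y(a) = -4 (Y(a) = -4*1 = -4)
w(W) = 0 (w(W) = -(W - W)/7 = -1/7*0 = 0)
95*(w(Y(-4))*r(-3)) + 150 = 95*(0*(-3/(-3))) + 150 = 95*(0*(-3*(-1/3))) + 150 = 95*(0*1) + 150 = 95*0 + 150 = 0 + 150 = 150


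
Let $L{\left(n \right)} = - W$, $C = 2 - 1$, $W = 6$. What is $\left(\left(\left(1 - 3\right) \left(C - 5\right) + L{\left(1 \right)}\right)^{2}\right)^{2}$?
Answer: $16$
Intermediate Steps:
$C = 1$
$L{\left(n \right)} = -6$ ($L{\left(n \right)} = \left(-1\right) 6 = -6$)
$\left(\left(\left(1 - 3\right) \left(C - 5\right) + L{\left(1 \right)}\right)^{2}\right)^{2} = \left(\left(\left(1 - 3\right) \left(1 - 5\right) - 6\right)^{2}\right)^{2} = \left(\left(\left(-2\right) \left(-4\right) - 6\right)^{2}\right)^{2} = \left(\left(8 - 6\right)^{2}\right)^{2} = \left(2^{2}\right)^{2} = 4^{2} = 16$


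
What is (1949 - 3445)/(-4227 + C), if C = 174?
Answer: 1496/4053 ≈ 0.36911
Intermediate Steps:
(1949 - 3445)/(-4227 + C) = (1949 - 3445)/(-4227 + 174) = -1496/(-4053) = -1496*(-1/4053) = 1496/4053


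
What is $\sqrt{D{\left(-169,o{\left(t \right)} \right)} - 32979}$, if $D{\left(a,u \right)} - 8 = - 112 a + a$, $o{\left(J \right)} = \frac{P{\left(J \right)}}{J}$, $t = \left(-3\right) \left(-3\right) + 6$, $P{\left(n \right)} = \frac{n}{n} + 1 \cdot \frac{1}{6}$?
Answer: $2 i \sqrt{3553} \approx 119.21 i$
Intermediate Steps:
$P{\left(n \right)} = \frac{7}{6}$ ($P{\left(n \right)} = 1 + 1 \cdot \frac{1}{6} = 1 + \frac{1}{6} = \frac{7}{6}$)
$t = 15$ ($t = 9 + 6 = 15$)
$o{\left(J \right)} = \frac{7}{6 J}$
$D{\left(a,u \right)} = 8 - 111 a$ ($D{\left(a,u \right)} = 8 + \left(- 112 a + a\right) = 8 - 111 a$)
$\sqrt{D{\left(-169,o{\left(t \right)} \right)} - 32979} = \sqrt{\left(8 - -18759\right) - 32979} = \sqrt{\left(8 + 18759\right) - 32979} = \sqrt{18767 - 32979} = \sqrt{-14212} = 2 i \sqrt{3553}$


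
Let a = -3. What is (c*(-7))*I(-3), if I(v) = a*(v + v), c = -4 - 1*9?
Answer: 1638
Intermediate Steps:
c = -13 (c = -4 - 9 = -13)
I(v) = -6*v (I(v) = -3*(v + v) = -6*v)
(c*(-7))*I(-3) = (-13*(-7))*(-6*(-3)) = 91*18 = 1638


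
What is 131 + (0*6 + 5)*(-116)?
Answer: -449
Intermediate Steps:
131 + (0*6 + 5)*(-116) = 131 + (0 + 5)*(-116) = 131 + 5*(-116) = 131 - 580 = -449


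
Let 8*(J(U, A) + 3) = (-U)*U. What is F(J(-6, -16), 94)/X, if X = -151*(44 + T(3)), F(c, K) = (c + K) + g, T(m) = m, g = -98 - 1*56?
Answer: 135/14194 ≈ 0.0095111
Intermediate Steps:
g = -154 (g = -98 - 56 = -154)
J(U, A) = -3 - U²/8 (J(U, A) = -3 + ((-U)*U)/8 = -3 + (-U²)/8 = -3 - U²/8)
F(c, K) = -154 + K + c (F(c, K) = (c + K) - 154 = (K + c) - 154 = -154 + K + c)
X = -7097 (X = -151*(44 + 3) = -151*47 = -7097)
F(J(-6, -16), 94)/X = (-154 + 94 + (-3 - ⅛*(-6)²))/(-7097) = (-154 + 94 + (-3 - ⅛*36))*(-1/7097) = (-154 + 94 + (-3 - 9/2))*(-1/7097) = (-154 + 94 - 15/2)*(-1/7097) = -135/2*(-1/7097) = 135/14194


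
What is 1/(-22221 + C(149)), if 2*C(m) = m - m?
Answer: -1/22221 ≈ -4.5002e-5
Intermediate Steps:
C(m) = 0 (C(m) = (m - m)/2 = (½)*0 = 0)
1/(-22221 + C(149)) = 1/(-22221 + 0) = 1/(-22221) = -1/22221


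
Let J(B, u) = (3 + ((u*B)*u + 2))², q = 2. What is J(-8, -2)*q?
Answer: 1458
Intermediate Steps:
J(B, u) = (5 + B*u²)² (J(B, u) = (3 + ((B*u)*u + 2))² = (3 + (B*u² + 2))² = (3 + (2 + B*u²))² = (5 + B*u²)²)
J(-8, -2)*q = (5 - 8*(-2)²)²*2 = (5 - 8*4)²*2 = (5 - 32)²*2 = (-27)²*2 = 729*2 = 1458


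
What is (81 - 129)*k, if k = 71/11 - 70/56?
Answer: -2748/11 ≈ -249.82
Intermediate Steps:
k = 229/44 (k = 71*(1/11) - 70*1/56 = 71/11 - 5/4 = 229/44 ≈ 5.2045)
(81 - 129)*k = (81 - 129)*(229/44) = -48*229/44 = -2748/11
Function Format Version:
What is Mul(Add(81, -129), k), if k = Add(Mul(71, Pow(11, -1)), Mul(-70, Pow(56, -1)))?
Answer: Rational(-2748, 11) ≈ -249.82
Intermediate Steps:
k = Rational(229, 44) (k = Add(Mul(71, Rational(1, 11)), Mul(-70, Rational(1, 56))) = Add(Rational(71, 11), Rational(-5, 4)) = Rational(229, 44) ≈ 5.2045)
Mul(Add(81, -129), k) = Mul(Add(81, -129), Rational(229, 44)) = Mul(-48, Rational(229, 44)) = Rational(-2748, 11)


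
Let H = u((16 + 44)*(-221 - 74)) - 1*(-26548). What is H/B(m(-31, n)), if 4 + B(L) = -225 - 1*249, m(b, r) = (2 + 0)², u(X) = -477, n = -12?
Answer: -26071/478 ≈ -54.542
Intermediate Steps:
m(b, r) = 4 (m(b, r) = 2² = 4)
B(L) = -478 (B(L) = -4 + (-225 - 1*249) = -4 + (-225 - 249) = -4 - 474 = -478)
H = 26071 (H = -477 - 1*(-26548) = -477 + 26548 = 26071)
H/B(m(-31, n)) = 26071/(-478) = 26071*(-1/478) = -26071/478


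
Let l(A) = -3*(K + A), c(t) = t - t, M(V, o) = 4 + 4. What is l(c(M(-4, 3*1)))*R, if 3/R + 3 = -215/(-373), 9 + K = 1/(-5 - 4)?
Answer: -15293/452 ≈ -33.834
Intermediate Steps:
M(V, o) = 8
K = -82/9 (K = -9 + 1/(-5 - 4) = -9 + 1/(-9) = -9 - 1/9 = -82/9 ≈ -9.1111)
R = -1119/904 (R = 3/(-3 - 215/(-373)) = 3/(-3 - 215*(-1/373)) = 3/(-3 + 215/373) = 3/(-904/373) = 3*(-373/904) = -1119/904 ≈ -1.2378)
c(t) = 0
l(A) = 82/3 - 3*A (l(A) = -3*(-82/9 + A) = 82/3 - 3*A)
l(c(M(-4, 3*1)))*R = (82/3 - 3*0)*(-1119/904) = (82/3 + 0)*(-1119/904) = (82/3)*(-1119/904) = -15293/452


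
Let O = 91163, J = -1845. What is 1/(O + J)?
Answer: 1/89318 ≈ 1.1196e-5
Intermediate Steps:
1/(O + J) = 1/(91163 - 1845) = 1/89318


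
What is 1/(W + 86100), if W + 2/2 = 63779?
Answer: 1/149878 ≈ 6.6721e-6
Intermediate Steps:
W = 63778 (W = -1 + 63779 = 63778)
1/(W + 86100) = 1/(63778 + 86100) = 1/149878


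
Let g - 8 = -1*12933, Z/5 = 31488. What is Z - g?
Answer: 170365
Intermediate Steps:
Z = 157440 (Z = 5*31488 = 157440)
g = -12925 (g = 8 - 1*12933 = 8 - 12933 = -12925)
Z - g = 157440 - 1*(-12925) = 157440 + 12925 = 170365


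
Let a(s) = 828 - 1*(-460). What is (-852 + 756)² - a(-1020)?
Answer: 7928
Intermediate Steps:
a(s) = 1288 (a(s) = 828 + 460 = 1288)
(-852 + 756)² - a(-1020) = (-852 + 756)² - 1*1288 = (-96)² - 1288 = 9216 - 1288 = 7928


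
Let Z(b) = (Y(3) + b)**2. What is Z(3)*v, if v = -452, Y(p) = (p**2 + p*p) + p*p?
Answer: -406800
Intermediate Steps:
Y(p) = 3*p**2 (Y(p) = (p**2 + p**2) + p**2 = 2*p**2 + p**2 = 3*p**2)
Z(b) = (27 + b)**2 (Z(b) = (3*3**2 + b)**2 = (3*9 + b)**2 = (27 + b)**2)
Z(3)*v = (27 + 3)**2*(-452) = 30**2*(-452) = 900*(-452) = -406800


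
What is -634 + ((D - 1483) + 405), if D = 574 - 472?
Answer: -1610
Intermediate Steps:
D = 102
-634 + ((D - 1483) + 405) = -634 + ((102 - 1483) + 405) = -634 + (-1381 + 405) = -634 - 976 = -1610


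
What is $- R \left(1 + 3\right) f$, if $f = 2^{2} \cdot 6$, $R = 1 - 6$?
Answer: $480$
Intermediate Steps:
$R = -5$ ($R = 1 - 6 = -5$)
$f = 24$ ($f = 4 \cdot 6 = 24$)
$- R \left(1 + 3\right) f = \left(-1\right) \left(-5\right) \left(1 + 3\right) 24 = 5 \cdot 4 \cdot 24 = 20 \cdot 24 = 480$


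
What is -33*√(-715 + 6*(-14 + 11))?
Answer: -33*I*√733 ≈ -893.44*I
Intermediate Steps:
-33*√(-715 + 6*(-14 + 11)) = -33*√(-715 + 6*(-3)) = -33*√(-715 - 18) = -33*I*√733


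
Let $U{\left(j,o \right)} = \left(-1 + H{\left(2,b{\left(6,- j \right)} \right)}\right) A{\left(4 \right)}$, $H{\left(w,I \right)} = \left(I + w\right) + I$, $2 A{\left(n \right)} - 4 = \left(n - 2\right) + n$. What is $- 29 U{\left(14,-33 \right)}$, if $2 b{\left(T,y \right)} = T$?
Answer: $-1015$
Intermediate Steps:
$b{\left(T,y \right)} = \frac{T}{2}$
$A{\left(n \right)} = 1 + n$ ($A{\left(n \right)} = 2 + \frac{\left(n - 2\right) + n}{2} = 2 + \frac{\left(-2 + n\right) + n}{2} = 2 + \frac{-2 + 2 n}{2} = 2 + \left(-1 + n\right) = 1 + n$)
$H{\left(w,I \right)} = w + 2 I$
$U{\left(j,o \right)} = 35$ ($U{\left(j,o \right)} = \left(-1 + \left(2 + 2 \cdot \frac{1}{2} \cdot 6\right)\right) \left(1 + 4\right) = \left(-1 + \left(2 + 2 \cdot 3\right)\right) 5 = \left(-1 + \left(2 + 6\right)\right) 5 = \left(-1 + 8\right) 5 = 7 \cdot 5 = 35$)
$- 29 U{\left(14,-33 \right)} = \left(-29\right) 35 = -1015$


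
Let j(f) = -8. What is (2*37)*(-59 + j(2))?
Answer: -4958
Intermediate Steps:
(2*37)*(-59 + j(2)) = (2*37)*(-59 - 8) = 74*(-67) = -4958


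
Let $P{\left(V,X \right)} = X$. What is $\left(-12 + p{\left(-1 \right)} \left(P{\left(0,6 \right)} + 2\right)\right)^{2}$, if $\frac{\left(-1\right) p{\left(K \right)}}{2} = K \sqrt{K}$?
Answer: $-112 - 384 i \approx -112.0 - 384.0 i$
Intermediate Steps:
$p{\left(K \right)} = - 2 K^{\frac{3}{2}}$ ($p{\left(K \right)} = - 2 K \sqrt{K} = - 2 K^{\frac{3}{2}}$)
$\left(-12 + p{\left(-1 \right)} \left(P{\left(0,6 \right)} + 2\right)\right)^{2} = \left(-12 + - 2 \left(-1\right)^{\frac{3}{2}} \left(6 + 2\right)\right)^{2} = \left(-12 + - 2 \left(- i\right) 8\right)^{2} = \left(-12 + 2 i 8\right)^{2} = \left(-12 + 16 i\right)^{2}$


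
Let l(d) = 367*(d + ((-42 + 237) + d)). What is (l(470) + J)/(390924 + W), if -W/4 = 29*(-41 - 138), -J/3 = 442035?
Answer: -113695/51461 ≈ -2.2093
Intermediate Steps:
J = -1326105 (J = -3*442035 = -1326105)
W = 20764 (W = -116*(-41 - 138) = -116*(-179) = -4*(-5191) = 20764)
l(d) = 71565 + 734*d (l(d) = 367*(d + (195 + d)) = 367*(195 + 2*d) = 71565 + 734*d)
(l(470) + J)/(390924 + W) = ((71565 + 734*470) - 1326105)/(390924 + 20764) = ((71565 + 344980) - 1326105)/411688 = (416545 - 1326105)*(1/411688) = -909560*1/411688 = -113695/51461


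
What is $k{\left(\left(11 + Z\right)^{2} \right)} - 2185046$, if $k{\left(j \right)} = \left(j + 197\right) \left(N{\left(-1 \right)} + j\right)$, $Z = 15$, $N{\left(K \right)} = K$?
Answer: $-1595771$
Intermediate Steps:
$k{\left(j \right)} = \left(-1 + j\right) \left(197 + j\right)$ ($k{\left(j \right)} = \left(j + 197\right) \left(-1 + j\right) = \left(197 + j\right) \left(-1 + j\right) = \left(-1 + j\right) \left(197 + j\right)$)
$k{\left(\left(11 + Z\right)^{2} \right)} - 2185046 = \left(-197 + \left(\left(11 + 15\right)^{2}\right)^{2} + 196 \left(11 + 15\right)^{2}\right) - 2185046 = \left(-197 + \left(26^{2}\right)^{2} + 196 \cdot 26^{2}\right) - 2185046 = \left(-197 + 676^{2} + 196 \cdot 676\right) - 2185046 = \left(-197 + 456976 + 132496\right) - 2185046 = 589275 - 2185046 = -1595771$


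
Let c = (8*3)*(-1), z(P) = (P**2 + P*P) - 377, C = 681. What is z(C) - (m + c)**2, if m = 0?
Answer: 926569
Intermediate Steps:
z(P) = -377 + 2*P**2 (z(P) = (P**2 + P**2) - 377 = 2*P**2 - 377 = -377 + 2*P**2)
c = -24 (c = 24*(-1) = -24)
z(C) - (m + c)**2 = (-377 + 2*681**2) - (0 - 24)**2 = (-377 + 2*463761) - 1*(-24)**2 = (-377 + 927522) - 1*576 = 927145 - 576 = 926569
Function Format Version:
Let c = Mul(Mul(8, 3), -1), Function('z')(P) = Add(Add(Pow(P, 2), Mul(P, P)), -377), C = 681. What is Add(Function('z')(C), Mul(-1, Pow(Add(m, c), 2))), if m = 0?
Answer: 926569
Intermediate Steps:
Function('z')(P) = Add(-377, Mul(2, Pow(P, 2))) (Function('z')(P) = Add(Add(Pow(P, 2), Pow(P, 2)), -377) = Add(Mul(2, Pow(P, 2)), -377) = Add(-377, Mul(2, Pow(P, 2))))
c = -24 (c = Mul(24, -1) = -24)
Add(Function('z')(C), Mul(-1, Pow(Add(m, c), 2))) = Add(Add(-377, Mul(2, Pow(681, 2))), Mul(-1, Pow(Add(0, -24), 2))) = Add(Add(-377, Mul(2, 463761)), Mul(-1, Pow(-24, 2))) = Add(Add(-377, 927522), Mul(-1, 576)) = Add(927145, -576) = 926569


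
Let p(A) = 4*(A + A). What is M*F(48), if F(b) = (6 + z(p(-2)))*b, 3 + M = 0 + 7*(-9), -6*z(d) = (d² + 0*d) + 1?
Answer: 116688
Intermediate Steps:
p(A) = 8*A (p(A) = 4*(2*A) = 8*A)
z(d) = -⅙ - d²/6 (z(d) = -((d² + 0*d) + 1)/6 = -((d² + 0) + 1)/6 = -(d² + 1)/6 = -(1 + d²)/6 = -⅙ - d²/6)
M = -66 (M = -3 + (0 + 7*(-9)) = -3 + (0 - 63) = -3 - 63 = -66)
F(b) = -221*b/6 (F(b) = (6 + (-⅙ - (8*(-2))²/6))*b = (6 + (-⅙ - ⅙*(-16)²))*b = (6 + (-⅙ - ⅙*256))*b = (6 + (-⅙ - 128/3))*b = (6 - 257/6)*b = -221*b/6)
M*F(48) = -(-2431)*48 = -66*(-1768) = 116688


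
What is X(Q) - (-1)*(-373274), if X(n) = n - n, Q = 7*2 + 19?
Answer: -373274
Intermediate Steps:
Q = 33 (Q = 14 + 19 = 33)
X(n) = 0
X(Q) - (-1)*(-373274) = 0 - (-1)*(-373274) = 0 - 1*373274 = 0 - 373274 = -373274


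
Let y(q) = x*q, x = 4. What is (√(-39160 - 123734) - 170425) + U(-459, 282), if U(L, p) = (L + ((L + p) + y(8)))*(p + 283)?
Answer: -511685 + I*√162894 ≈ -5.1169e+5 + 403.6*I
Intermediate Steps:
y(q) = 4*q
U(L, p) = (283 + p)*(32 + p + 2*L) (U(L, p) = (L + ((L + p) + 4*8))*(p + 283) = (L + ((L + p) + 32))*(283 + p) = (L + (32 + L + p))*(283 + p) = (32 + p + 2*L)*(283 + p) = (283 + p)*(32 + p + 2*L))
(√(-39160 - 123734) - 170425) + U(-459, 282) = (√(-39160 - 123734) - 170425) + (9056 + 282² + 315*282 + 566*(-459) + 2*(-459)*282) = (√(-162894) - 170425) + (9056 + 79524 + 88830 - 259794 - 258876) = (I*√162894 - 170425) - 341260 = (-170425 + I*√162894) - 341260 = -511685 + I*√162894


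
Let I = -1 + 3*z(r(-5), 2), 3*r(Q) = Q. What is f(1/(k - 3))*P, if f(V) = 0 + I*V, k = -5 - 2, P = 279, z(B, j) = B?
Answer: 837/5 ≈ 167.40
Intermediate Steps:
r(Q) = Q/3
k = -7
I = -6 (I = -1 + 3*((⅓)*(-5)) = -1 + 3*(-5/3) = -1 - 5 = -6)
f(V) = -6*V (f(V) = 0 - 6*V = -6*V)
f(1/(k - 3))*P = -6/(-7 - 3)*279 = -6/(-10)*279 = -6*(-⅒)*279 = (⅗)*279 = 837/5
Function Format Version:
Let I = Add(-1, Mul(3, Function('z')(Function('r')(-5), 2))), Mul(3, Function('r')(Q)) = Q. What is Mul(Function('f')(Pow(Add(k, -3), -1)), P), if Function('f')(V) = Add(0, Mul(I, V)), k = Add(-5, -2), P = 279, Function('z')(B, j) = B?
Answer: Rational(837, 5) ≈ 167.40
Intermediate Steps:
Function('r')(Q) = Mul(Rational(1, 3), Q)
k = -7
I = -6 (I = Add(-1, Mul(3, Mul(Rational(1, 3), -5))) = Add(-1, Mul(3, Rational(-5, 3))) = Add(-1, -5) = -6)
Function('f')(V) = Mul(-6, V) (Function('f')(V) = Add(0, Mul(-6, V)) = Mul(-6, V))
Mul(Function('f')(Pow(Add(k, -3), -1)), P) = Mul(Mul(-6, Pow(Add(-7, -3), -1)), 279) = Mul(Mul(-6, Pow(-10, -1)), 279) = Mul(Mul(-6, Rational(-1, 10)), 279) = Mul(Rational(3, 5), 279) = Rational(837, 5)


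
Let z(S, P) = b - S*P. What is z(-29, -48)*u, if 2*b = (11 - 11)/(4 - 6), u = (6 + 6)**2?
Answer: -200448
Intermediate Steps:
u = 144 (u = 12**2 = 144)
b = 0 (b = ((11 - 11)/(4 - 6))/2 = (0/(-2))/2 = (0*(-1/2))/2 = (1/2)*0 = 0)
z(S, P) = -P*S (z(S, P) = 0 - S*P = 0 - P*S = -P*S)
z(-29, -48)*u = -1*(-48)*(-29)*144 = -1392*144 = -200448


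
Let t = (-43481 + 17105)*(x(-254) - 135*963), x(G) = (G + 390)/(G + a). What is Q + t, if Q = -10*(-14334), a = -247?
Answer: 572670117452/167 ≈ 3.4292e+9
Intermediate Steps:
Q = 143340
x(G) = (390 + G)/(-247 + G) (x(G) = (G + 390)/(G - 247) = (390 + G)/(-247 + G))
t = 572646179672/167 (t = (-43481 + 17105)*((390 - 254)/(-247 - 254) - 135*963) = -26376*(136/(-501) - 130005) = -26376*(-1/501*136 - 130005) = -26376*(-136/501 - 130005) = -26376*(-65132641/501) = 572646179672/167 ≈ 3.4290e+9)
Q + t = 143340 + 572646179672/167 = 572670117452/167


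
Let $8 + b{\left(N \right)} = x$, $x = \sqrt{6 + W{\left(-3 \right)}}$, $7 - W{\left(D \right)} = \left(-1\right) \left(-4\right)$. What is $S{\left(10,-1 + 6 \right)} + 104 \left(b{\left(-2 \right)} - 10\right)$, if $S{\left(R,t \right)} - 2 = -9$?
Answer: $-1567$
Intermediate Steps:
$S{\left(R,t \right)} = -7$ ($S{\left(R,t \right)} = 2 - 9 = -7$)
$W{\left(D \right)} = 3$ ($W{\left(D \right)} = 7 - \left(-1\right) \left(-4\right) = 7 - 4 = 3$)
$x = 3$ ($x = \sqrt{6 + 3} = \sqrt{9} = 3$)
$b{\left(N \right)} = -5$ ($b{\left(N \right)} = -8 + 3 = -5$)
$S{\left(10,-1 + 6 \right)} + 104 \left(b{\left(-2 \right)} - 10\right) = -7 + 104 \left(-5 - 10\right) = -7 + 104 \left(-15\right) = -7 - 1560 = -1567$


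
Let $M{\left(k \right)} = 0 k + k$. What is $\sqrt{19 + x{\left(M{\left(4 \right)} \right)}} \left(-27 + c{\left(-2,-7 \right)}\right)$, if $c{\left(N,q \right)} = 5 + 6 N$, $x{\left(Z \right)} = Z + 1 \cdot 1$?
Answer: $- 68 \sqrt{6} \approx -166.57$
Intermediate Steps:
$M{\left(k \right)} = k$ ($M{\left(k \right)} = 0 + k = k$)
$x{\left(Z \right)} = 1 + Z$ ($x{\left(Z \right)} = Z + 1 = 1 + Z$)
$\sqrt{19 + x{\left(M{\left(4 \right)} \right)}} \left(-27 + c{\left(-2,-7 \right)}\right) = \sqrt{19 + \left(1 + 4\right)} \left(-27 + \left(5 + 6 \left(-2\right)\right)\right) = \sqrt{19 + 5} \left(-27 + \left(5 - 12\right)\right) = \sqrt{24} \left(-27 - 7\right) = 2 \sqrt{6} \left(-34\right) = - 68 \sqrt{6}$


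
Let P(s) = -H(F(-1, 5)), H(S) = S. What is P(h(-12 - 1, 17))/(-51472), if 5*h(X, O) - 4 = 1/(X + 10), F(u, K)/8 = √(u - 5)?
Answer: I*√6/6434 ≈ 0.00038071*I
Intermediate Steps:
F(u, K) = 8*√(-5 + u) (F(u, K) = 8*√(u - 5) = 8*√(-5 + u))
h(X, O) = ⅘ + 1/(5*(10 + X)) (h(X, O) = ⅘ + 1/(5*(X + 10)) = ⅘ + 1/(5*(10 + X)))
P(s) = -8*I*√6 (P(s) = -8*√(-5 - 1) = -8*√(-6) = -8*I*√6)
P(h(-12 - 1, 17))/(-51472) = -8*I*√6/(-51472) = -8*I*√6*(-1/51472) = I*√6/6434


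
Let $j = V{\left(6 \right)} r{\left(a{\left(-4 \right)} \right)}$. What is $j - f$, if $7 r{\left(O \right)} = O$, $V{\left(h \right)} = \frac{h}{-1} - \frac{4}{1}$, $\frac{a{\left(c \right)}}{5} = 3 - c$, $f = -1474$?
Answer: $1424$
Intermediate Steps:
$a{\left(c \right)} = 15 - 5 c$ ($a{\left(c \right)} = 5 \left(3 - c\right) = 15 - 5 c$)
$V{\left(h \right)} = -4 - h$ ($V{\left(h \right)} = h \left(-1\right) - 4 = - h - 4 = -4 - h$)
$r{\left(O \right)} = \frac{O}{7}$
$j = -50$ ($j = \left(-4 - 6\right) \frac{15 - -20}{7} = \left(-4 - 6\right) \frac{15 + 20}{7} = - 10 \cdot \frac{1}{7} \cdot 35 = \left(-10\right) 5 = -50$)
$j - f = -50 - -1474 = -50 + 1474 = 1424$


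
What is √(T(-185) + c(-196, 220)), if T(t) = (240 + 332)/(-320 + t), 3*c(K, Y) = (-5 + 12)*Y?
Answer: 4*√73475985/1515 ≈ 22.632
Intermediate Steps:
c(K, Y) = 7*Y/3 (c(K, Y) = ((-5 + 12)*Y)/3 = (7*Y)/3 = 7*Y/3)
T(t) = 572/(-320 + t)
√(T(-185) + c(-196, 220)) = √(572/(-320 - 185) + (7/3)*220) = √(572/(-505) + 1540/3) = √(572*(-1/505) + 1540/3) = √(-572/505 + 1540/3) = √(775984/1515) = 4*√73475985/1515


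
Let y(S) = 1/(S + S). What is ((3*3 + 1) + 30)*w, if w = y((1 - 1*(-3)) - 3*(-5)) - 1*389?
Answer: -295620/19 ≈ -15559.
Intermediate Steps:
y(S) = 1/(2*S)
w = -14781/38 (w = 1/(2*((1 - 1*(-3)) - 3*(-5))) - 1*389 = 1/(2*((1 + 3) + 15)) - 389 = 1/(2*(4 + 15)) - 389 = (½)/19 - 389 = (½)*(1/19) - 389 = 1/38 - 389 = -14781/38 ≈ -388.97)
((3*3 + 1) + 30)*w = ((3*3 + 1) + 30)*(-14781/38) = ((9 + 1) + 30)*(-14781/38) = (10 + 30)*(-14781/38) = 40*(-14781/38) = -295620/19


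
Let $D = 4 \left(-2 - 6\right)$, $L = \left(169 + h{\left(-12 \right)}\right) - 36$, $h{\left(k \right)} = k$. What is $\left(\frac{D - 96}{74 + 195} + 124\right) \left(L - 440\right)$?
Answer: $- \frac{10599732}{269} \approx -39404.0$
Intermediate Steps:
$L = 121$ ($L = \left(169 - 12\right) - 36 = 157 - 36 = 121$)
$D = -32$ ($D = 4 \left(-8\right) = -32$)
$\left(\frac{D - 96}{74 + 195} + 124\right) \left(L - 440\right) = \left(\frac{-32 - 96}{74 + 195} + 124\right) \left(121 - 440\right) = \left(- \frac{128}{269} + 124\right) \left(-319\right) = \frac{33228}{269} \left(-319\right) = - \frac{10599732}{269}$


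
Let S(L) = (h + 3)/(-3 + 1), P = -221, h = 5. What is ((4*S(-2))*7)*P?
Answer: 24752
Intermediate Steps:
S(L) = -4 (S(L) = (5 + 3)/(-3 + 1) = 8/(-2) = 8*(-½) = -4)
((4*S(-2))*7)*P = ((4*(-4))*7)*(-221) = -16*7*(-221) = -112*(-221) = 24752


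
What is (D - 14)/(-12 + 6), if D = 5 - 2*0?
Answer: 3/2 ≈ 1.5000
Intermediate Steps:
D = 5 (D = 5 + 0 = 5)
(D - 14)/(-12 + 6) = (5 - 14)/(-12 + 6) = -9/(-6) = -⅙*(-9) = 3/2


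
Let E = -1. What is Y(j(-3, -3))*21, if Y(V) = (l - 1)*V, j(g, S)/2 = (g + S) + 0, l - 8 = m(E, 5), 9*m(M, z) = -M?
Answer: -1792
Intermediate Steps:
m(M, z) = -M/9 (m(M, z) = (-M)/9 = -M/9)
l = 73/9 (l = 8 - 1/9*(-1) = 8 + 1/9 = 73/9 ≈ 8.1111)
j(g, S) = 2*S + 2*g (j(g, S) = 2*((g + S) + 0) = 2*((S + g) + 0) = 2*(S + g) = 2*S + 2*g)
Y(V) = 64*V/9 (Y(V) = (73/9 - 1)*V = 64*V/9)
Y(j(-3, -3))*21 = (64*(2*(-3) + 2*(-3))/9)*21 = (64*(-6 - 6)/9)*21 = ((64/9)*(-12))*21 = -256/3*21 = -1792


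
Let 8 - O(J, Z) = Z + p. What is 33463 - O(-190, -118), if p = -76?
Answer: 33261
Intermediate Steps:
O(J, Z) = 84 - Z (O(J, Z) = 8 - (Z - 76) = 8 - (-76 + Z) = 8 + (76 - Z) = 84 - Z)
33463 - O(-190, -118) = 33463 - (84 - 1*(-118)) = 33463 - (84 + 118) = 33463 - 1*202 = 33463 - 202 = 33261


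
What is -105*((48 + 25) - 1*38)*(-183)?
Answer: 672525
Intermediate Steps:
-105*((48 + 25) - 1*38)*(-183) = -105*(73 - 38)*(-183) = -105*35*(-183) = -3675*(-183) = 672525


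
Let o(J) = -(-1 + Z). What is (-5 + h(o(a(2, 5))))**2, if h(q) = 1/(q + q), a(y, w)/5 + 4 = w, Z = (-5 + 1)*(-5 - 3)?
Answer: 96721/3844 ≈ 25.162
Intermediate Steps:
Z = 32 (Z = -4*(-8) = 32)
a(y, w) = -20 + 5*w
o(J) = -31 (o(J) = -(-1 + 32) = -1*31 = -31)
h(q) = 1/(2*q)
(-5 + h(o(a(2, 5))))**2 = (-5 + (1/2)/(-31))**2 = (-5 + (1/2)*(-1/31))**2 = (-5 - 1/62)**2 = (-311/62)**2 = 96721/3844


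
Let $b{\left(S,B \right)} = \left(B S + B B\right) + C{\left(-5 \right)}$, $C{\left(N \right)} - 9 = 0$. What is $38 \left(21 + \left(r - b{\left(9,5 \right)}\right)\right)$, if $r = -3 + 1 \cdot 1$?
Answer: $-2280$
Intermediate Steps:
$C{\left(N \right)} = 9$ ($C{\left(N \right)} = 9 + 0 = 9$)
$r = -2$ ($r = -3 + 1 = -2$)
$b{\left(S,B \right)} = 9 + B^{2} + B S$ ($b{\left(S,B \right)} = \left(B S + B B\right) + 9 = \left(B S + B^{2}\right) + 9 = \left(B^{2} + B S\right) + 9 = 9 + B^{2} + B S$)
$38 \left(21 + \left(r - b{\left(9,5 \right)}\right)\right) = 38 \left(21 - \left(36 + 45\right)\right) = 38 \left(21 - 81\right) = 38 \left(-60\right) = -2280$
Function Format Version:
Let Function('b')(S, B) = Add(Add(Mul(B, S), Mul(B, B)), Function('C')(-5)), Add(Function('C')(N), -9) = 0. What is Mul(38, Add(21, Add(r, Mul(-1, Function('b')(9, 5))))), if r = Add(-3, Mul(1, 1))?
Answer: -2280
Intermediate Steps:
Function('C')(N) = 9 (Function('C')(N) = Add(9, 0) = 9)
r = -2 (r = Add(-3, 1) = -2)
Function('b')(S, B) = Add(9, Pow(B, 2), Mul(B, S)) (Function('b')(S, B) = Add(Add(Mul(B, S), Mul(B, B)), 9) = Add(Add(Mul(B, S), Pow(B, 2)), 9) = Add(Add(Pow(B, 2), Mul(B, S)), 9) = Add(9, Pow(B, 2), Mul(B, S)))
Mul(38, Add(21, Add(r, Mul(-1, Function('b')(9, 5))))) = Mul(38, Add(21, Add(-2, Mul(-1, Add(9, Pow(5, 2), Mul(5, 9)))))) = Mul(38, Add(21, Add(-2, Mul(-1, Add(9, 25, 45))))) = Mul(38, Add(21, Add(-2, Mul(-1, 79)))) = Mul(38, Add(21, Add(-2, -79))) = Mul(38, Add(21, -81)) = Mul(38, -60) = -2280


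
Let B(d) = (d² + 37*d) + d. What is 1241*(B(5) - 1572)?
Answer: -1684037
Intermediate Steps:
B(d) = d² + 38*d
1241*(B(5) - 1572) = 1241*(5*(38 + 5) - 1572) = 1241*(5*43 - 1572) = 1241*(215 - 1572) = 1241*(-1357) = -1684037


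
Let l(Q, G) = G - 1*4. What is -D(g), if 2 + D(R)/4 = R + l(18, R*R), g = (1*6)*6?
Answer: -5304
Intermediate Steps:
g = 36 (g = 6*6 = 36)
l(Q, G) = -4 + G (l(Q, G) = G - 4 = -4 + G)
D(R) = -24 + 4*R + 4*R**2 (D(R) = -8 + 4*(R + (-4 + R*R)) = -8 + 4*(R + (-4 + R**2)) = -8 + 4*(-4 + R + R**2) = -8 + (-16 + 4*R + 4*R**2) = -24 + 4*R + 4*R**2)
-D(g) = -(-24 + 4*36 + 4*36**2) = -(-24 + 144 + 4*1296) = -(-24 + 144 + 5184) = -1*5304 = -5304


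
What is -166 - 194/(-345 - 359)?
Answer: -58335/352 ≈ -165.72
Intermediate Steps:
-166 - 194/(-345 - 359) = -166 - 194/(-704) = -166 - 1/704*(-194) = -166 + 97/352 = -58335/352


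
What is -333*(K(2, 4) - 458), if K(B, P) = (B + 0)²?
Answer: 151182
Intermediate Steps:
K(B, P) = B²
-333*(K(2, 4) - 458) = -333*(2² - 458) = -333*(4 - 458) = -333*(-454) = 151182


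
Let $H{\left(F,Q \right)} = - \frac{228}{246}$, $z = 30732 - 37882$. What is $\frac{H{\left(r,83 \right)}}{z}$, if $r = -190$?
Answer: $\frac{19}{146575} \approx 0.00012963$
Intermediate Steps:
$z = -7150$ ($z = 30732 - 37882 = -7150$)
$H{\left(F,Q \right)} = - \frac{38}{41}$ ($H{\left(F,Q \right)} = \left(-228\right) \frac{1}{246} = - \frac{38}{41}$)
$\frac{H{\left(r,83 \right)}}{z} = - \frac{38}{41 \left(-7150\right)} = \left(- \frac{38}{41}\right) \left(- \frac{1}{7150}\right) = \frac{19}{146575}$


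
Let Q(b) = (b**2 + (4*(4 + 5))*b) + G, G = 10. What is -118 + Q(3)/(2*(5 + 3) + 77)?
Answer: -10847/93 ≈ -116.63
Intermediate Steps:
Q(b) = 10 + b**2 + 36*b (Q(b) = (b**2 + (4*(4 + 5))*b) + 10 = (b**2 + (4*9)*b) + 10 = (b**2 + 36*b) + 10 = 10 + b**2 + 36*b)
-118 + Q(3)/(2*(5 + 3) + 77) = -118 + (10 + 3**2 + 36*3)/(2*(5 + 3) + 77) = -118 + (10 + 9 + 108)/(2*8 + 77) = -118 + 127/(16 + 77) = -118 + 127/93 = -10847/93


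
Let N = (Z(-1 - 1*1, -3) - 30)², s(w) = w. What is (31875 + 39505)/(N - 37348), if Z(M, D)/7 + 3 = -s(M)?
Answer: -71380/35979 ≈ -1.9839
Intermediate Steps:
Z(M, D) = -21 - 7*M (Z(M, D) = -21 + 7*(-M) = -21 - 7*M)
N = 1369 (N = ((-21 - 7*(-1 - 1*1)) - 30)² = ((-21 - 7*(-1 - 1)) - 30)² = ((-21 - 7*(-2)) - 30)² = ((-21 + 14) - 30)² = (-7 - 30)² = (-37)² = 1369)
(31875 + 39505)/(N - 37348) = (31875 + 39505)/(1369 - 37348) = 71380/(-35979) = 71380*(-1/35979) = -71380/35979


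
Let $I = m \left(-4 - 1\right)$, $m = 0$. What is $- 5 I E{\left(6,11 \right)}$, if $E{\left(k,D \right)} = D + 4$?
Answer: $0$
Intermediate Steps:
$E{\left(k,D \right)} = 4 + D$
$I = 0$ ($I = 0 \left(-4 - 1\right) = 0 \left(-5\right) = 0$)
$- 5 I E{\left(6,11 \right)} = \left(-5\right) 0 \left(4 + 11\right) = 0 \cdot 15 = 0$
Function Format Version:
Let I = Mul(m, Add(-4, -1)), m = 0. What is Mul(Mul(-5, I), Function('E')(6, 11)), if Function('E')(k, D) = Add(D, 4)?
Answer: 0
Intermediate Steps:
Function('E')(k, D) = Add(4, D)
I = 0 (I = Mul(0, Add(-4, -1)) = Mul(0, -5) = 0)
Mul(Mul(-5, I), Function('E')(6, 11)) = Mul(Mul(-5, 0), Add(4, 11)) = Mul(0, 15) = 0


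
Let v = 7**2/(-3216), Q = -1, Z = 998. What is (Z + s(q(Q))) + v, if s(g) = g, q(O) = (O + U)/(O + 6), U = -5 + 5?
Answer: 16044379/16080 ≈ 997.79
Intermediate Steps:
U = 0
v = -49/3216 (v = 49*(-1/3216) = -49/3216 ≈ -0.015236)
q(O) = O/(6 + O) (q(O) = (O + 0)/(O + 6) = O/(6 + O))
(Z + s(q(Q))) + v = (998 - 1/(6 - 1)) - 49/3216 = (998 - 1/5) - 49/3216 = 4989/5 - 49/3216 = 16044379/16080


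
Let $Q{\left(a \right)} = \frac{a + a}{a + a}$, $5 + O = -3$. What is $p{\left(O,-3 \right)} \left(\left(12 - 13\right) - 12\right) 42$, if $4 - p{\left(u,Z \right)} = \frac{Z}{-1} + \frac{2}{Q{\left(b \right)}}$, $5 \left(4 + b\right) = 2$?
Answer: $546$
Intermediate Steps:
$O = -8$ ($O = -5 - 3 = -8$)
$b = - \frac{18}{5}$ ($b = -4 + \frac{1}{5} \cdot 2 = -4 + \frac{2}{5} = - \frac{18}{5} \approx -3.6$)
$Q{\left(a \right)} = 1$ ($Q{\left(a \right)} = \frac{2 a}{2 a} = 2 a \frac{1}{2 a} = 1$)
$p{\left(u,Z \right)} = 2 + Z$ ($p{\left(u,Z \right)} = 4 - \left(\frac{Z}{-1} + \frac{2}{1}\right) = 4 - \left(Z \left(-1\right) + 2 \cdot 1\right) = 4 - \left(- Z + 2\right) = 4 - \left(2 - Z\right) = 4 + \left(-2 + Z\right) = 2 + Z$)
$p{\left(O,-3 \right)} \left(\left(12 - 13\right) - 12\right) 42 = \left(2 - 3\right) \left(\left(12 - 13\right) - 12\right) 42 = - (-1 - 12) 42 = \left(-1\right) \left(-13\right) 42 = 13 \cdot 42 = 546$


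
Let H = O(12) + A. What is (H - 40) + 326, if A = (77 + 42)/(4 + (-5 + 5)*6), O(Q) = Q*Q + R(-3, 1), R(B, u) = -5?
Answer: 1819/4 ≈ 454.75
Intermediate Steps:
O(Q) = -5 + Q**2 (O(Q) = Q*Q - 5 = Q**2 - 5 = -5 + Q**2)
A = 119/4 (A = 119/(4 + 0*6) = 119/(4 + 0) = 119/4 ≈ 29.750)
H = 675/4 (H = (-5 + 12**2) + 119/4 = (-5 + 144) + 119/4 = 139 + 119/4 = 675/4 ≈ 168.75)
(H - 40) + 326 = (675/4 - 40) + 326 = 515/4 + 326 = 1819/4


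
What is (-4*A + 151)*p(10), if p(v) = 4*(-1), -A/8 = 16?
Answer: -2652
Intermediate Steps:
A = -128 (A = -8*16 = -128)
p(v) = -4
(-4*A + 151)*p(10) = (-4*(-128) + 151)*(-4) = (512 + 151)*(-4) = 663*(-4) = -2652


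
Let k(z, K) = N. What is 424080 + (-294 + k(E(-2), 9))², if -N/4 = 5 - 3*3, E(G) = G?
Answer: 501364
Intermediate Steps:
N = 16 (N = -4*(5 - 3*3) = -4*(5 - 9) = -4*(-4) = 16)
k(z, K) = 16
424080 + (-294 + k(E(-2), 9))² = 424080 + (-294 + 16)² = 424080 + (-278)² = 424080 + 77284 = 501364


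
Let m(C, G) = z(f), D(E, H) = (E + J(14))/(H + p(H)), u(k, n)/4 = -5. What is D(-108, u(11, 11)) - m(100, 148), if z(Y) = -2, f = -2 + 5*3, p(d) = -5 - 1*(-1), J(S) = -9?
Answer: 55/8 ≈ 6.8750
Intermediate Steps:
p(d) = -4 (p(d) = -5 + 1 = -4)
u(k, n) = -20 (u(k, n) = 4*(-5) = -20)
f = 13 (f = -2 + 15 = 13)
D(E, H) = (-9 + E)/(-4 + H) (D(E, H) = (E - 9)/(H - 4) = (-9 + E)/(-4 + H))
m(C, G) = -2
D(-108, u(11, 11)) - m(100, 148) = (-9 - 108)/(-4 - 20) - 1*(-2) = -117/(-24) + 2 = -1/24*(-117) + 2 = 39/8 + 2 = 55/8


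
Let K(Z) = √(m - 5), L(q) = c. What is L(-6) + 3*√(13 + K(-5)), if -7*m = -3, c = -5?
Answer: -5 + 3*√(637 + 28*I*√14)/7 ≈ 5.8529 + 0.88653*I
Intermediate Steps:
m = 3/7 (m = -⅐*(-3) = 3/7 ≈ 0.42857)
L(q) = -5
K(Z) = 4*I*√14/7 (K(Z) = √(3/7 - 5) = √(-32/7) = 4*I*√14/7)
L(-6) + 3*√(13 + K(-5)) = -5 + 3*√(13 + 4*I*√14/7)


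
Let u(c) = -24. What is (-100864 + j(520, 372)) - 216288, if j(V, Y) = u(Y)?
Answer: -317176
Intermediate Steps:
j(V, Y) = -24
(-100864 + j(520, 372)) - 216288 = (-100864 - 24) - 216288 = -100888 - 216288 = -317176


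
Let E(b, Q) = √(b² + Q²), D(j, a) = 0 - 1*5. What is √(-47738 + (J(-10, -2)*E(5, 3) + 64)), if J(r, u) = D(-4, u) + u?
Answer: √(-47674 - 7*√34) ≈ 218.44*I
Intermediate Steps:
D(j, a) = -5 (D(j, a) = 0 - 5 = -5)
E(b, Q) = √(Q² + b²)
J(r, u) = -5 + u
√(-47738 + (J(-10, -2)*E(5, 3) + 64)) = √(-47738 + ((-5 - 2)*√(3² + 5²) + 64)) = √(-47738 + (-7*√(9 + 25) + 64)) = √(-47738 + (-7*√34 + 64)) = √(-47738 + (64 - 7*√34)) = √(-47674 - 7*√34)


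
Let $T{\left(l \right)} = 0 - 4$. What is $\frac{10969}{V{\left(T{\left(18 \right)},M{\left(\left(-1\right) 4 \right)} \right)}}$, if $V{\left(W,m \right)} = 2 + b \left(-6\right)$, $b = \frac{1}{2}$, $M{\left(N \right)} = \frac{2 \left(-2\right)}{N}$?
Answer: $-10969$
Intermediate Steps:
$T{\left(l \right)} = -4$ ($T{\left(l \right)} = 0 - 4 = -4$)
$M{\left(N \right)} = - \frac{4}{N}$
$b = \frac{1}{2} \approx 0.5$
$V{\left(W,m \right)} = -1$ ($V{\left(W,m \right)} = 2 + \frac{1}{2} \left(-6\right) = 2 - 3 = -1$)
$\frac{10969}{V{\left(T{\left(18 \right)},M{\left(\left(-1\right) 4 \right)} \right)}} = \frac{10969}{-1} = 10969 \left(-1\right) = -10969$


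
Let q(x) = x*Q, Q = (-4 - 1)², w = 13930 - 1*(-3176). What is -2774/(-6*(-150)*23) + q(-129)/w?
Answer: -4758731/14753925 ≈ -0.32254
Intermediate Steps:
w = 17106 (w = 13930 + 3176 = 17106)
Q = 25 (Q = (-5)² = 25)
q(x) = 25*x (q(x) = x*25 = 25*x)
-2774/(-6*(-150)*23) + q(-129)/w = -2774/(-6*(-150)*23) + (25*(-129))/17106 = -2774/(900*23) - 3225*1/17106 = -2774/20700 - 1075/5702 = -2774*1/20700 - 1075/5702 = -1387/10350 - 1075/5702 = -4758731/14753925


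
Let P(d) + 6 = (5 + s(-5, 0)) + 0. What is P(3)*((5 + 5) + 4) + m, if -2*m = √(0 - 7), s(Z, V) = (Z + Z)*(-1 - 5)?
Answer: 826 - I*√7/2 ≈ 826.0 - 1.3229*I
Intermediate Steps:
s(Z, V) = -12*Z (s(Z, V) = (2*Z)*(-6) = -12*Z)
m = -I*√7/2 (m = -√(0 - 7)/2 = -I*√7/2 ≈ -1.3229*I)
P(d) = 59 (P(d) = -6 + ((5 - 12*(-5)) + 0) = -6 + ((5 + 60) + 0) = -6 + (65 + 0) = -6 + 65 = 59)
P(3)*((5 + 5) + 4) + m = 59*((5 + 5) + 4) - I*√7/2 = 59*(10 + 4) - I*√7/2 = 59*14 - I*√7/2 = 826 - I*√7/2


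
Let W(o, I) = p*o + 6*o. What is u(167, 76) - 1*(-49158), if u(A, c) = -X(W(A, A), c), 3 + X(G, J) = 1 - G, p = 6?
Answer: 51164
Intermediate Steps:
W(o, I) = 12*o (W(o, I) = 6*o + 6*o = 12*o)
X(G, J) = -2 - G (X(G, J) = -3 + (1 - G) = -2 - G)
u(A, c) = 2 + 12*A (u(A, c) = -(-2 - 12*A) = 2 + 12*A)
u(167, 76) - 1*(-49158) = (2 + 12*167) - 1*(-49158) = (2 + 2004) + 49158 = 2006 + 49158 = 51164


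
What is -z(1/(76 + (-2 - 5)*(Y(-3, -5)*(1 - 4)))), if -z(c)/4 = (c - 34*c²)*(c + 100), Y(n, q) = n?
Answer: -109284/2197 ≈ -49.742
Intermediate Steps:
z(c) = -4*(100 + c)*(c - 34*c²) (z(c) = -4*(c - 34*c²)*(c + 100) = -4*(c - 34*c²)*(100 + c) = -4*(100 + c)*(c - 34*c²))
-z(1/(76 + (-2 - 5)*(Y(-3, -5)*(1 - 4)))) = -4*(-100 + 34*(1/(76 + (-2 - 5)*(-3*(1 - 4))))² + 3399/(76 + (-2 - 5)*(-3*(1 - 4))))/(76 + (-2 - 5)*(-3*(1 - 4))) = -4*(-100 + 34*(1/(76 - (-21)*(-3)))² + 3399/(76 - (-21)*(-3)))/(76 - (-21)*(-3)) = -4*(-100 + 34*(1/(76 - 7*9))² + 3399/(76 - 7*9))/(76 - 7*9) = -4*(-100 + 34*(1/(76 - 63))² + 3399/(76 - 63))/(76 - 63) = -4*(-100 + 34*(1/13)² + 3399/13)/13 = -4*(-100 + 34*(1/13)² + 3399*(1/13))/13 = -4*(-100 + 34*(1/169) + 3399/13)/13 = -4*(-100 + 34/169 + 3399/13)/13 = -4*27321/(13*169) = -1*109284/2197 = -109284/2197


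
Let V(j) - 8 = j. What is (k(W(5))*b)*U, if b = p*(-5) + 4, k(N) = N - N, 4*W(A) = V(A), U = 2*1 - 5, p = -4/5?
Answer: 0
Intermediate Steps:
p = -⅘ (p = -4*⅕ = -⅘ ≈ -0.80000)
V(j) = 8 + j
U = -3 (U = 2 - 5 = -3)
W(A) = 2 + A/4 (W(A) = (8 + A)/4 = 2 + A/4)
k(N) = 0
b = 8 (b = -⅘*(-5) + 4 = 4 + 4 = 8)
(k(W(5))*b)*U = (0*8)*(-3) = 0*(-3) = 0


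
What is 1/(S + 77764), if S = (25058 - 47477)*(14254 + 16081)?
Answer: -1/680002601 ≈ -1.4706e-9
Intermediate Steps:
S = -680080365 (S = -22419*30335 = -680080365)
1/(S + 77764) = 1/(-680080365 + 77764) = 1/(-680002601) = -1/680002601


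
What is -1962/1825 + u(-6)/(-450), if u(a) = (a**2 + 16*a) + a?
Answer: -5083/5475 ≈ -0.92840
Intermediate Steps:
u(a) = a**2 + 17*a
-1962/1825 + u(-6)/(-450) = -1962/1825 - 6*(17 - 6)/(-450) = -1962*1/1825 - 6*11*(-1/450) = -1962/1825 - 66*(-1/450) = -1962/1825 + 11/75 = -5083/5475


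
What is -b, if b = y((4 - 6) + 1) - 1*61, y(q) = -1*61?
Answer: 122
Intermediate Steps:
y(q) = -61
b = -122 (b = -61 - 1*61 = -61 - 61 = -122)
-b = -1*(-122) = 122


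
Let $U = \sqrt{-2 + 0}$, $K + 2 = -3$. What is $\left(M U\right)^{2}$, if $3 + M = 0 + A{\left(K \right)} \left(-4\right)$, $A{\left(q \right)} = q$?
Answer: $-578$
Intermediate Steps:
$K = -5$ ($K = -2 - 3 = -5$)
$U = i \sqrt{2}$ ($U = \sqrt{-2} = i \sqrt{2} \approx 1.4142 i$)
$M = 17$ ($M = -3 + \left(0 - -20\right) = -3 + \left(0 + 20\right) = -3 + 20 = 17$)
$\left(M U\right)^{2} = \left(17 i \sqrt{2}\right)^{2} = -578$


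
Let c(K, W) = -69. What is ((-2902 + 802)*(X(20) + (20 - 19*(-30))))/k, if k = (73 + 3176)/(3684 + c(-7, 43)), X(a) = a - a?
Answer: -497665000/361 ≈ -1.3786e+6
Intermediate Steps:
X(a) = 0
k = 1083/1205 (k = (73 + 3176)/(3684 - 69) = 3249/3615 = 3249*(1/3615) = 1083/1205 ≈ 0.89876)
((-2902 + 802)*(X(20) + (20 - 19*(-30))))/k = ((-2902 + 802)*(0 + (20 - 19*(-30))))/(1083/1205) = -2100*(0 + (20 + 570))*(1205/1083) = -2100*(0 + 590)*(1205/1083) = -2100*590*(1205/1083) = -1239000*1205/1083 = -497665000/361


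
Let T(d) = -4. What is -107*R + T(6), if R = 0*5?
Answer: -4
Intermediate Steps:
R = 0
-107*R + T(6) = -107*0 - 4 = 0 - 4 = -4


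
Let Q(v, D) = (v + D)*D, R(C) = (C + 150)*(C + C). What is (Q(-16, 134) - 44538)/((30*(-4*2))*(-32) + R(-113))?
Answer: 14363/341 ≈ 42.120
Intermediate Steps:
R(C) = 2*C*(150 + C) (R(C) = (150 + C)*(2*C) = 2*C*(150 + C))
Q(v, D) = D*(D + v) (Q(v, D) = (D + v)*D = D*(D + v))
(Q(-16, 134) - 44538)/((30*(-4*2))*(-32) + R(-113)) = (134*(134 - 16) - 44538)/((30*(-4*2))*(-32) + 2*(-113)*(150 - 113)) = (134*118 - 44538)/((30*(-8))*(-32) + 2*(-113)*37) = (15812 - 44538)/(-240*(-32) - 8362) = -28726/(7680 - 8362) = -28726/(-682) = -28726*(-1/682) = 14363/341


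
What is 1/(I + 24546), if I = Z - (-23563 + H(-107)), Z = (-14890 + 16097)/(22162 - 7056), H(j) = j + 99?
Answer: 15106/726856609 ≈ 2.0783e-5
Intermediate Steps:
H(j) = 99 + j
Z = 1207/15106 ≈ 0.079902
I = 356064733/15106 (I = 1207/15106 - (-23563 + (99 - 107)) = 1207/15106 - (-23563 - 8) = 1207/15106 - 1*(-23571) = 1207/15106 + 23571 = 356064733/15106 ≈ 23571.)
1/(I + 24546) = 1/(356064733/15106 + 24546) = 1/(726856609/15106) = 15106/726856609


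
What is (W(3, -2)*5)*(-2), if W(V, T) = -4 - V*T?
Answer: -20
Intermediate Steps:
W(V, T) = -4 - T*V
(W(3, -2)*5)*(-2) = ((-4 - 1*(-2)*3)*5)*(-2) = ((-4 + 6)*5)*(-2) = (2*5)*(-2) = 10*(-2) = -20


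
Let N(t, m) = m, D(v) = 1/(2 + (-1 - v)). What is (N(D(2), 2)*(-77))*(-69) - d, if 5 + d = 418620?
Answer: -407989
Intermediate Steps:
D(v) = 1/(1 - v)
d = 418615 (d = -5 + 418620 = 418615)
(N(D(2), 2)*(-77))*(-69) - d = (2*(-77))*(-69) - 1*418615 = -154*(-69) - 418615 = 10626 - 418615 = -407989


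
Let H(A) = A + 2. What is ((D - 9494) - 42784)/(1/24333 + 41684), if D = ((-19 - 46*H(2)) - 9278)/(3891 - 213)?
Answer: -1559647684115/1243527843698 ≈ -1.2542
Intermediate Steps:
H(A) = 2 + A
D = -9481/3678 (D = ((-19 - 46*(2 + 2)) - 9278)/(3891 - 213) = ((-19 - 46*4) - 9278)/3678 = ((-19 - 184) - 9278)*(1/3678) = (-203 - 9278)*(1/3678) = -9481*1/3678 = -9481/3678 ≈ -2.5778)
((D - 9494) - 42784)/(1/24333 + 41684) = ((-9481/3678 - 9494) - 42784)/(1/24333 + 41684) = (-34928413/3678 - 42784)/(1/24333 + 41684) = -192287965/(3678*1014296773/24333) = -192287965/3678*24333/1014296773 = -1559647684115/1243527843698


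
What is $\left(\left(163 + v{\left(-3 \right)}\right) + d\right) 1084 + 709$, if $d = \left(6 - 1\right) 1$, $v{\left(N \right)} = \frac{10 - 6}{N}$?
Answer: $\frac{544127}{3} \approx 1.8138 \cdot 10^{5}$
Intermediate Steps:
$v{\left(N \right)} = \frac{4}{N}$ ($v{\left(N \right)} = \frac{10 - 6}{N} = \frac{4}{N}$)
$d = 5$ ($d = 5 \cdot 1 = 5$)
$\left(\left(163 + v{\left(-3 \right)}\right) + d\right) 1084 + 709 = \left(\left(163 + \frac{4}{-3}\right) + 5\right) 1084 + 709 = \left(\left(163 + 4 \left(- \frac{1}{3}\right)\right) + 5\right) 1084 + 709 = \left(\left(163 - \frac{4}{3}\right) + 5\right) 1084 + 709 = \left(\frac{485}{3} + 5\right) 1084 + 709 = \frac{500}{3} \cdot 1084 + 709 = \frac{542000}{3} + 709 = \frac{544127}{3}$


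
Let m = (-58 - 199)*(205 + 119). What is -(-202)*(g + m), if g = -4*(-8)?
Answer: -16813672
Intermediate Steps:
g = 32
m = -83268 (m = -257*324 = -83268)
-(-202)*(g + m) = -(-202)*(32 - 83268) = -(-202)*(-83236) = -1*16813672 = -16813672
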